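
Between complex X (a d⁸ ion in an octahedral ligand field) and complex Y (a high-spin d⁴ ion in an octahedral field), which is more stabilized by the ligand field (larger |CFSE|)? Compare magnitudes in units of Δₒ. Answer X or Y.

X

X: For octahedral d⁸ the high- and low-spin configurations coincide; t₂g⁶ eg², CFSE = -1.2Δₒ.
Y: t₂g³ eg¹, CFSE = -0.6Δₒ.
So X has the larger |CFSE|.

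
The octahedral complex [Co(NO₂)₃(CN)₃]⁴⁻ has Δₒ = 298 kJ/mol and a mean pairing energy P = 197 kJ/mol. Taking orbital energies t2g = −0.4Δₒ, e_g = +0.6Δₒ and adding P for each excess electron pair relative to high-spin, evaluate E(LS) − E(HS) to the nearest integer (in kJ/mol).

-101

Ligand charges: 3×(-1) from NO₂⁻ and 3×(-1) from CN⁻ sum to -6; with overall charge -4, Co is +2.
Group 9 minus oxidation state +2 gives a d⁷ configuration for Co²⁺.
High-spin: t2g^5 e_g^2, CFSE = -0.8Δₒ = -238 kJ/mol.
Low-spin t2g^6 e_g^1 gives -1.8Δₒ = -536 kJ/mol, but forming 1 extra pair costs 1P = 197 kJ/mol, so E(LS) = -536 + 197 = -339 kJ/mol.
The difference is -339 − (-238) = -101 kJ/mol, so low-spin lies lower.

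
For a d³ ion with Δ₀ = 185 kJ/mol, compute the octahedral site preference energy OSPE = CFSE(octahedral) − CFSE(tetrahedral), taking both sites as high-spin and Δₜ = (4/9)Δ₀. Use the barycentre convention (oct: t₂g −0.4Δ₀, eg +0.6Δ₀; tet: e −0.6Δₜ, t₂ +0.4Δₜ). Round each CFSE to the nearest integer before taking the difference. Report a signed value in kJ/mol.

-156

Octahedral (high-spin): t2g^3 e_g^0, CFSE = 3(−0.4) + 0(+0.6) = -1.2Δ₀ = -1.2 × 185 = -222 kJ/mol.
Tetrahedral e^2 t2^1 gives -0.8Δₜ = -0.8 × (4/9) × 185 = -66 kJ/mol.
OSPE = -222 − (-66) = -156 kJ/mol.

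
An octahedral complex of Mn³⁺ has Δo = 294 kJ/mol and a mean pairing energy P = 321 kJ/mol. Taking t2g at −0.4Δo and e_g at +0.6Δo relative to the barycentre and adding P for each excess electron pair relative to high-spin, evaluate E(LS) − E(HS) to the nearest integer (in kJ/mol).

27

Group 7 minus oxidation state +3 gives a d⁴ configuration for Mn³⁺.
High-spin d⁴ fills as t2g^3 e_g^1 with CFSE 3(−0.4) + 1(+0.6) = -0.6Δo = -176 kJ/mol.
Low-spin t2g^4 e_g^0 gives -1.6Δo = -470 kJ/mol, but forming 1 extra pair costs 1P = 321 kJ/mol, so E(LS) = -470 + 321 = -149 kJ/mol.
Thus E(LS) − E(HS) = 27 kJ/mol.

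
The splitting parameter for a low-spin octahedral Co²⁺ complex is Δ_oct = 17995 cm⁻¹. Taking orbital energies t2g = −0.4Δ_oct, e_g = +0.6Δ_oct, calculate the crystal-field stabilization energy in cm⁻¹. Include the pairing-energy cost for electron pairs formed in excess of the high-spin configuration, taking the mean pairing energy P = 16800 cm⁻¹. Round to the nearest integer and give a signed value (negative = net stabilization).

-15591

Group 9 minus oxidation state +2 gives a d⁷ configuration for Co²⁺.
Configuration: t2g^6 e_g^1.
The orbital stabilization is -1.8Δ_oct = -1.8 × 17995 = -32391 cm⁻¹.
High-spin d⁷ would be t2g^5 e_g^2 with 2 pairs; low-spin has 3, so 1 excess pair costs +1P = +16800 cm⁻¹.
Overall CFSE = -32391 + 16800 = -15591 cm⁻¹.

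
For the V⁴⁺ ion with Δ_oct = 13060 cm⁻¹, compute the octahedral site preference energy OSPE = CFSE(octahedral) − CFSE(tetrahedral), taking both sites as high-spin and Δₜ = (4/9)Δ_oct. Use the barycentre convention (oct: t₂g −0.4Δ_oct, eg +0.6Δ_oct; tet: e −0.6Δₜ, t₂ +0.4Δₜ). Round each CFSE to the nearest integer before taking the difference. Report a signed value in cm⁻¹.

-1741

V sits in group 5; removing 4 electrons leaves V⁴⁺ with 5 − 4 = 1 d electrons.
In an octahedral site d¹ (HS) is t₂g¹ eg⁰, giving CFSE(oct) = -0.4Δ_oct = -5224 cm⁻¹.
Tetrahedral e¹ t₂⁰ gives -0.6Δₜ = -0.6 × (4/9) × 13060 = -3483 cm⁻¹.
OSPE = CFSE(oct) − CFSE(tet) = -5224 − (-3483) = -1741 cm⁻¹.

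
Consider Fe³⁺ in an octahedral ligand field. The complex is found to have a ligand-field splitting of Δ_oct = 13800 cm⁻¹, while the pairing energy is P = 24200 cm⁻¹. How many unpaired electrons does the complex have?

Fe sits in group 8; removing 3 electrons leaves Fe³⁺ with 8 − 3 = 5 d electrons.
Here Δ_oct < P (13800 < 24200), so the high-spin state is favoured.
That gives t₂g³ eg².
Unpaired electrons: 5.

5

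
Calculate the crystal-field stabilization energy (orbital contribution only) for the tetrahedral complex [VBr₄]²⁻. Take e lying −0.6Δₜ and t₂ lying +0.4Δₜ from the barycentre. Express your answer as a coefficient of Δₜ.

Each Br⁻ contributes -1; 4 × (-1) = -4. With overall charge -2, V is in the +2 oxidation state.
V²⁺: group 5, so d-count = 5 − 2 = 3.
With tetrahedral geometry the complex is necessarily high-spin.
Configuration: e² t₂¹.
CFSE = 2(-0.6Δₜ) + 1(0.4Δₜ) = -1.2Δₜ + 0.4Δₜ = -0.8Δₜ.

-0.8 Δₜ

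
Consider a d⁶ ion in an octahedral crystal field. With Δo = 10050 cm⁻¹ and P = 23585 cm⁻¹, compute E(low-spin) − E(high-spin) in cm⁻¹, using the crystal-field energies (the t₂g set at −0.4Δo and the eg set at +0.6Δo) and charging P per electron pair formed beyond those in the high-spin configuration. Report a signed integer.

In the high-spin limit (t₂g⁴ eg²) the orbital term is -0.4Δo = -4020 cm⁻¹, with no excess pairing.
For low-spin the configuration is t₂g⁶ eg⁰: orbital energy -2.4 × 10050 = -24120 cm⁻¹, and 2 additional pairs relative to high-spin add 47170 cm⁻¹, giving 23050 cm⁻¹.
E(LS) − E(HS) = 23050 − (-4020) = 27070 cm⁻¹.

27070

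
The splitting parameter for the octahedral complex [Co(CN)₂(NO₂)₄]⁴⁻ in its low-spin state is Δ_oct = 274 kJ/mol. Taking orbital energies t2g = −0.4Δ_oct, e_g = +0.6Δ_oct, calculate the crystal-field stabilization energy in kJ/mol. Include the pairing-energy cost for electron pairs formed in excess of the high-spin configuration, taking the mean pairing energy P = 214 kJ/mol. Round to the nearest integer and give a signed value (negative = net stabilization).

Ligand charges: 2×(-1) from CN⁻ and 4×(-1) from NO₂⁻ sum to -6; with overall charge -4, Co is +2.
Co is in group 9, so Co²⁺ is d⁷ (9 − 2 = 7).
Configuration: t2g^6 e_g^1.
CFSE(orbital) = 6×(-0.4Δ_oct) + 1×(0.6Δ_oct) = -1.8Δ_oct; with Δ_oct = 274 kJ/mol that is -493 kJ/mol.
Relative to high-spin t2g^5 e_g^2 (2 paired), the low-spin configuration has 1 additional pair, contributing +1 × 214 = +214 kJ/mol.
Net CFSE = -493 + 214 = -279 kJ/mol.

-279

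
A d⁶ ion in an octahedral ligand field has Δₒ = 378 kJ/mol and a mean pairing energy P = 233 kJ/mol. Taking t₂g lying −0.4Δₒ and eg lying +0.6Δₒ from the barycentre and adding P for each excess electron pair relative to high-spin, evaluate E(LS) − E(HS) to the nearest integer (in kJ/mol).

High-spin: t₂g⁴ eg², CFSE = -0.4Δₒ = -151 kJ/mol.
For low-spin the configuration is t₂g⁶ eg⁰: orbital energy -2.4 × 378 = -907 kJ/mol, and 2 additional pairs relative to high-spin add 466 kJ/mol, giving -441 kJ/mol.
The difference is -441 − (-151) = -290 kJ/mol, so low-spin lies lower.

-290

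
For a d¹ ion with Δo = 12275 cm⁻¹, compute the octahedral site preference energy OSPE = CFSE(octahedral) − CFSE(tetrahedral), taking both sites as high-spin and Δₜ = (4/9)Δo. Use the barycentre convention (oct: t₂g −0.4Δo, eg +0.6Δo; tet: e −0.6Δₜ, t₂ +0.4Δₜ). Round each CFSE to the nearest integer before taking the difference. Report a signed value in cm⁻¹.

Octahedral high-spin t₂g¹ eg⁰: CFSE = -0.4 × 12275 = -4910 cm⁻¹.
Tetrahedral e¹ t₂⁰ gives -0.6Δₜ = -0.6 × (4/9) × 12275 = -3273 cm⁻¹.
Subtracting, OSPE = -4910 − (-3273) = -1637 cm⁻¹.

-1637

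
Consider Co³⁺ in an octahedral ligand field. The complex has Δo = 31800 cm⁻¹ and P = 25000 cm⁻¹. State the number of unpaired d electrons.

0

Group 9 minus oxidation state +3 gives a d⁶ configuration for Co³⁺.
Here Δo > P (31800 > 25000), so the low-spin state is favoured.
Filling d⁶ accordingly: t2g^6 e_g^0.
Unpaired electrons: 0.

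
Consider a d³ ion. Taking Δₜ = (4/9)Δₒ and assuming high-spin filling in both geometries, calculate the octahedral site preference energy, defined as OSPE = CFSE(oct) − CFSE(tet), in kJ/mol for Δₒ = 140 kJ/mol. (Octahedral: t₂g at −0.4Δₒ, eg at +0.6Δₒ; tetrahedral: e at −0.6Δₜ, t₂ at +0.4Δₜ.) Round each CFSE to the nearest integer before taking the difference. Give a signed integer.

Octahedral (high-spin): t2g^3 e_g^0, CFSE = 3(−0.4) + 0(+0.6) = -1.2Δₒ = -1.2 × 140 = -168 kJ/mol.
Tetrahedral e^2 t2^1 gives -0.8Δₜ = -0.8 × (4/9) × 140 = -50 kJ/mol.
OSPE = -168 − (-50) = -118 kJ/mol.

-118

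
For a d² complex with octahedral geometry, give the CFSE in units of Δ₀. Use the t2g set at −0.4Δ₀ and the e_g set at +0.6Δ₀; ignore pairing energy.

For octahedral d² the high- and low-spin configurations coincide.
Configuration: t2g^2 e_g^0.
CFSE = 2(-0.4Δ₀) + 0(0.6Δ₀) = -0.8Δ₀ + 0.0Δ₀ = -0.8Δ₀.

-0.8 Δ₀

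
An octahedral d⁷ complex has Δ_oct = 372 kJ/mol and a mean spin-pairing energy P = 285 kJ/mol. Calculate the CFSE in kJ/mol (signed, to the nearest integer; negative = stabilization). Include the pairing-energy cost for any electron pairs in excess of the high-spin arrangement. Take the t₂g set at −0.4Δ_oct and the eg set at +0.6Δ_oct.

-385

Δ_oct > P, so pairing is preferred: the ground state is low-spin.
Configuration: t₂g⁶ eg¹.
Orbital CFSE = -1.8Δ_oct = -1.8 × 372 = -670 kJ/mol.
Excess pairs vs high-spin: 3 − 2 = 1; pairing cost = +285 kJ/mol.
Net CFSE = -670 + 285 = -385 kJ/mol.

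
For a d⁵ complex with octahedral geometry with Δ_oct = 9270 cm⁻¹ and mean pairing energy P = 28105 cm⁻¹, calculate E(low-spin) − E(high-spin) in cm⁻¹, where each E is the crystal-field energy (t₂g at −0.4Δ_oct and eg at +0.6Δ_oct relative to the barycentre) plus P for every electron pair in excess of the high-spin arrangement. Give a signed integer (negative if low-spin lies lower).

In the high-spin limit (t₂g³ eg²) the orbital term is 0.0Δ_oct = 0 cm⁻¹, with no excess pairing.
For low-spin the configuration is t₂g⁵ eg⁰: orbital energy -2.0 × 9270 = -18540 cm⁻¹, and 2 additional pairs relative to high-spin add 56210 cm⁻¹, giving 37670 cm⁻¹.
Thus E(LS) − E(HS) = 37670 cm⁻¹.

37670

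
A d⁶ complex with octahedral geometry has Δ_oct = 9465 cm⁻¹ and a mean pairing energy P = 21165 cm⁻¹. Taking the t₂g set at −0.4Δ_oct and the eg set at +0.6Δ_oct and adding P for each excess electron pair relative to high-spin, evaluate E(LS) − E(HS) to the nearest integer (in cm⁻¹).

High-spin: t₂g⁴ eg², CFSE = -0.4Δ_oct = -3786 cm⁻¹.
Low-spin t₂g⁶ eg⁰ gives -2.4Δ_oct = -22716 cm⁻¹, but forming 2 extra pairs costs 2P = 42330 cm⁻¹, so E(LS) = -22716 + 42330 = 19614 cm⁻¹.
The difference is 19614 − (-3786) = 23400 cm⁻¹, so high-spin lies lower.

23400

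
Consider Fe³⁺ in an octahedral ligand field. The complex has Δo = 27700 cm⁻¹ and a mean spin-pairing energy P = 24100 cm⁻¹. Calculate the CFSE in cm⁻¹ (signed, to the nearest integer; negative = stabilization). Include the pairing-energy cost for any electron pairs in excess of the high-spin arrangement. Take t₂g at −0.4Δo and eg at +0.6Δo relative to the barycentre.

Fe is in group 8, so Fe³⁺ is d⁵ (8 − 3 = 5).
Δo > P, so pairing is preferred: the ground state is low-spin.
That gives t₂g⁵ eg⁰.
Orbital CFSE = -2.0Δo = -2.0 × 27700 = -55400 cm⁻¹.
Excess pairs vs high-spin: 2 − 0 = 2; pairing cost = +48200 cm⁻¹.
Net CFSE = -55400 + 48200 = -7200 cm⁻¹.

-7200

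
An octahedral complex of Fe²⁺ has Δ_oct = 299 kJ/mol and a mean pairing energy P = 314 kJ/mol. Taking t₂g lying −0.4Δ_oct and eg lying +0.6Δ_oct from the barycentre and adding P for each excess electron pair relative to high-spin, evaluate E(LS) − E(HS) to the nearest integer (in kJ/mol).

30

Fe is in group 8, so Fe²⁺ is d⁶ (8 − 2 = 6).
In the high-spin limit (t₂g⁴ eg²) the orbital term is -0.4Δ_oct = -120 kJ/mol, with no excess pairing.
Low-spin: t₂g⁶ eg⁰, orbital CFSE = -2.4Δ_oct = -718 kJ/mol; plus 2 excess pairs × P = +628 kJ/mol; total -90 kJ/mol.
Thus E(LS) − E(HS) = 30 kJ/mol.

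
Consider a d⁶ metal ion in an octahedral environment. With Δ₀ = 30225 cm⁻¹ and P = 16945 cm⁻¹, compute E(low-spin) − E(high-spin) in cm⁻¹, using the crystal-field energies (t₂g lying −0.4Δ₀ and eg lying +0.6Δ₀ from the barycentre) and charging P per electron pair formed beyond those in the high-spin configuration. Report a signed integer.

In the high-spin limit (t₂g⁴ eg²) the orbital term is -0.4Δ₀ = -12090 cm⁻¹, with no excess pairing.
For low-spin the configuration is t₂g⁶ eg⁰: orbital energy -2.4 × 30225 = -72540 cm⁻¹, and 2 additional pairs relative to high-spin add 33890 cm⁻¹, giving -38650 cm⁻¹.
Thus E(LS) − E(HS) = -26560 cm⁻¹.

-26560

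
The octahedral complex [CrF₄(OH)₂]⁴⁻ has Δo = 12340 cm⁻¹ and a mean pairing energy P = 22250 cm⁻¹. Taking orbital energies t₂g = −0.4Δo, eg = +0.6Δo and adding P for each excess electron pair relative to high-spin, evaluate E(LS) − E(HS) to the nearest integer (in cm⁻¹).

Ligand charges: 4×(-1) from F⁻ and 2×(-1) from OH⁻ sum to -6; with overall charge -4, Cr is +2.
Cr is in group 6, so Cr²⁺ is d⁴ (6 − 2 = 4).
In the high-spin limit (t₂g³ eg¹) the orbital term is -0.6Δo = -7404 cm⁻¹, with no excess pairing.
Low-spin: t₂g⁴ eg⁰, orbital CFSE = -1.6Δo = -19744 cm⁻¹; plus 1 excess pair × P = +22250 cm⁻¹; total 2506 cm⁻¹.
The difference is 2506 − (-7404) = 9910 cm⁻¹, so high-spin lies lower.

9910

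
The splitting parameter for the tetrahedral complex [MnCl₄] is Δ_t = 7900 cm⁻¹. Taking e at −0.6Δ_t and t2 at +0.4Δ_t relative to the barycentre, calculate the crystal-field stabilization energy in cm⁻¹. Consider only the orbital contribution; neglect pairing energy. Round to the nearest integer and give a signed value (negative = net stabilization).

Each Cl⁻ contributes -1; 4 × (-1) = -4. With overall charge +0, Mn is in the +4 oxidation state.
Group 7 minus oxidation state +4 gives a d³ configuration for Mn⁴⁺.
With tetrahedral geometry the complex is necessarily high-spin.
Configuration: e^2 t2^1.
CFSE(orbital) = 2×(-0.6Δ_t) + 1×(0.4Δ_t) = -0.8Δ_t; with Δ_t = 7900 cm⁻¹ that is -6320 cm⁻¹.

-6320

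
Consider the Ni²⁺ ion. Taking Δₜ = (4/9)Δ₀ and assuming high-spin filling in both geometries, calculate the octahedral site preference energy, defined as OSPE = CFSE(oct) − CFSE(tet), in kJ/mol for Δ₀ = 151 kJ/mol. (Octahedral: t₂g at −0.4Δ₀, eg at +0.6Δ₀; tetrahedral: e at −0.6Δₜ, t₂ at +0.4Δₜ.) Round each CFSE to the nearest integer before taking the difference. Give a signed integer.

-127

Ni is in group 10, so Ni²⁺ is d⁸ (10 − 2 = 8).
Octahedral high-spin t2g^6 e_g^2: CFSE = -1.2 × 151 = -181 kJ/mol.
Tetrahedral: e^4 t2^4, CFSE = 4(−0.6) + 4(+0.4) = -0.8Δₜ = -0.8 × (4/9) × 151 = -54 kJ/mol.
Subtracting, OSPE = -181 − (-54) = -127 kJ/mol.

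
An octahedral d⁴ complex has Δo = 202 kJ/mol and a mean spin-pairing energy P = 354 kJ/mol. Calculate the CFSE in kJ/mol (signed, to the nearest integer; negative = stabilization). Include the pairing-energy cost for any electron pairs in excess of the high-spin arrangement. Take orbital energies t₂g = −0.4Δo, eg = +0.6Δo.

-121

Here Δo < P (202 < 354), so the high-spin state is favoured.
Configuration: t₂g³ eg¹.
Orbital CFSE = -0.6Δo = -0.6 × 202 = -121 kJ/mol.
High-spin has no excess pairs, so no pairing correction applies.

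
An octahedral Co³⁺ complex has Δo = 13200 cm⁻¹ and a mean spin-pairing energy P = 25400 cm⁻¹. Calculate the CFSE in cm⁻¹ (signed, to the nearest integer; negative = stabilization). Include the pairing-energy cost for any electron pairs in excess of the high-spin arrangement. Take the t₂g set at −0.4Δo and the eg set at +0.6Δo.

Group 9 minus oxidation state +3 gives a d⁶ configuration for Co³⁺.
Since Δo = 13200 cm⁻¹ < P = 25400 cm⁻¹, the complex adopts the high-spin configuration.
Filling d⁶ accordingly: t₂g⁴ eg².
Orbital CFSE = -0.4Δo = -0.4 × 13200 = -5280 cm⁻¹.
High-spin has no excess pairs, so no pairing correction applies.

-5280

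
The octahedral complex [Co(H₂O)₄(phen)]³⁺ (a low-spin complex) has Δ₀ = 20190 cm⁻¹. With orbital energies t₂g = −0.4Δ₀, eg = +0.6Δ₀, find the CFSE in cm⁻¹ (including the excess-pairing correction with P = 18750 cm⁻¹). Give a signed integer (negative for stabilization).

Ligand charges: 4×(+0) from H₂O and 1×(+0) from phen sum to +0; with overall charge +3, Co is +3.
Co³⁺: group 9, so d-count = 9 − 3 = 6.
The d⁶ electrons fill as t₂g⁶ eg⁰.
The orbital stabilization is -2.4Δ₀ = -2.4 × 20190 = -48456 cm⁻¹.
Relative to high-spin t₂g⁴ eg² (1 paired), the low-spin configuration has 2 additional pairs, contributing +2 × 18750 = +37500 cm⁻¹.
Net CFSE = -48456 + 37500 = -10956 cm⁻¹.

-10956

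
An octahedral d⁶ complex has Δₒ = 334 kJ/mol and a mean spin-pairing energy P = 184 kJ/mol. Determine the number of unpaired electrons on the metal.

0

Δₒ > P, so pairing is preferred: the ground state is low-spin.
That gives t₂g⁶ eg⁰.
Unpaired electrons: 0.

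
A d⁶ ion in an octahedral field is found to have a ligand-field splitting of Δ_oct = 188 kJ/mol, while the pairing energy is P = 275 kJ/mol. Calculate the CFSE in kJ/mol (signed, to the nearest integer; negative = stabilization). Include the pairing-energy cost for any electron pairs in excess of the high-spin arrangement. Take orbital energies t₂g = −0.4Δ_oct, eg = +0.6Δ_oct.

With Δ_oct < P the complex is high-spin.
Configuration: t₂g⁴ eg².
Orbital CFSE = -0.4Δ_oct = -0.4 × 188 = -75 kJ/mol.
High-spin has no excess pairs, so no pairing correction applies.

-75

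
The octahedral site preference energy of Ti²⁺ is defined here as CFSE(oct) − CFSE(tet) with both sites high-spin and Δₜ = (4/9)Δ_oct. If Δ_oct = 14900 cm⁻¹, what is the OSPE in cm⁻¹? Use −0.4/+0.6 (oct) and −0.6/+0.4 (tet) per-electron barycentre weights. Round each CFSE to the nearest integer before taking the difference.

-3973

Ti is in group 4, so Ti²⁺ is d² (4 − 2 = 2).
Octahedral high-spin t₂g² eg⁰: CFSE = -0.8 × 14900 = -11920 cm⁻¹.
Tetrahedral e² t₂⁰ gives -1.2Δₜ = -1.2 × (4/9) × 14900 = -7947 cm⁻¹.
OSPE = -11920 − (-7947) = -3973 cm⁻¹.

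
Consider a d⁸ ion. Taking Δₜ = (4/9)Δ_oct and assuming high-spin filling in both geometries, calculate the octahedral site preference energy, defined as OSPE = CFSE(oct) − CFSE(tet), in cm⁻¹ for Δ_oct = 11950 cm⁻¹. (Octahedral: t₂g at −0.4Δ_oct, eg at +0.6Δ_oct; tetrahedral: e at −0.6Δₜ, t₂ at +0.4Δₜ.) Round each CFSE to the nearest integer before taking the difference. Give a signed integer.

-10091

In an octahedral site d⁸ (HS) is t2g^6 e_g^2, giving CFSE(oct) = -1.2Δ_oct = -14340 cm⁻¹.
Tetrahedral: e^4 t2^4, CFSE = 4(−0.6) + 4(+0.4) = -0.8Δₜ = -0.8 × (4/9) × 11950 = -4249 cm⁻¹.
Subtracting, OSPE = -14340 − (-4249) = -10091 cm⁻¹.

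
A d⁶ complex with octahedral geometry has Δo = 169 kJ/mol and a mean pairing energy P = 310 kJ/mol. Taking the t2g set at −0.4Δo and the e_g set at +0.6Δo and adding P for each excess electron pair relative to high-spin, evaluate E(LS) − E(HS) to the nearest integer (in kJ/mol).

282

In the high-spin limit (t2g^4 e_g^2) the orbital term is -0.4Δo = -68 kJ/mol, with no excess pairing.
Low-spin t2g^6 e_g^0 gives -2.4Δo = -406 kJ/mol, but forming 2 extra pairs costs 2P = 620 kJ/mol, so E(LS) = -406 + 620 = 214 kJ/mol.
The difference is 214 − (-68) = 282 kJ/mol, so high-spin lies lower.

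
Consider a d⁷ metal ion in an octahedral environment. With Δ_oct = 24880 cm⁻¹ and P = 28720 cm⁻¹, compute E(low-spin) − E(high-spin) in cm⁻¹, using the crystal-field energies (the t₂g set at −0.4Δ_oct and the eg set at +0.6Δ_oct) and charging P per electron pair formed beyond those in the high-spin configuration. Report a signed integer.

3840

In the high-spin limit (t₂g⁵ eg²) the orbital term is -0.8Δ_oct = -19904 cm⁻¹, with no excess pairing.
Low-spin t₂g⁶ eg¹ gives -1.8Δ_oct = -44784 cm⁻¹, but forming 1 extra pair costs 1P = 28720 cm⁻¹, so E(LS) = -44784 + 28720 = -16064 cm⁻¹.
E(LS) − E(HS) = -16064 − (-19904) = 3840 cm⁻¹.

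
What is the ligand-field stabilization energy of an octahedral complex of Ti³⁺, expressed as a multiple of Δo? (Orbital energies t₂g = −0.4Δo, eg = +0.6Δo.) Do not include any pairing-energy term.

-0.4 Δo

Group 4 minus oxidation state +3 gives a d¹ configuration for Ti³⁺.
Configuration: t₂g¹ eg⁰.
CFSE = 1(-0.4Δo) + 0(0.6Δo) = -0.4Δo + 0.0Δo = -0.4Δo.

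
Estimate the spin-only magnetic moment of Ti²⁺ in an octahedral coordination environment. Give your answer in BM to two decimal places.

Ti is in group 4, so Ti²⁺ is d² (4 − 2 = 2).
Configuration: t2g^2 e_g^0 → 2 unpaired electrons.
μ(spin-only) = √[2(2+2)] = √8 ≈ 2.83 BM.

2.83 BM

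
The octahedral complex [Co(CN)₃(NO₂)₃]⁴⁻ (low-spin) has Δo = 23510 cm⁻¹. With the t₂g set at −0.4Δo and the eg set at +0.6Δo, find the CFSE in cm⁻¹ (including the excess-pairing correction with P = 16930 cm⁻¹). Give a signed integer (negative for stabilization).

Ligand charges: 3×(-1) from CN⁻ and 3×(-1) from NO₂⁻ sum to -6; with overall charge -4, Co is +2.
Group 9 minus oxidation state +2 gives a d⁷ configuration for Co²⁺.
Electron filling gives t₂g⁶ eg¹.
The orbital stabilization is -1.8Δo = -1.8 × 23510 = -42318 cm⁻¹.
Relative to high-spin t₂g⁵ eg² (2 paired), the low-spin configuration has 1 additional pair, contributing +1 × 16930 = +16930 cm⁻¹.
Overall CFSE = -42318 + 16930 = -25388 cm⁻¹.

-25388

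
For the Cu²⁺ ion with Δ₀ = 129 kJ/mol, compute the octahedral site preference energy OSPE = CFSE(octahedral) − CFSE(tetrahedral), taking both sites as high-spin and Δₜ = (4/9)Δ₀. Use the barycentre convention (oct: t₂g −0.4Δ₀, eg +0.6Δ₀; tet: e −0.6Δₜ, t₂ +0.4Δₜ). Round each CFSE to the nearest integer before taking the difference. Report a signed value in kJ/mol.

Cu sits in group 11; removing 2 electrons leaves Cu²⁺ with 11 − 2 = 9 d electrons.
In an octahedral site d⁹ (HS) is t₂g⁶ eg³, giving CFSE(oct) = -0.6Δ₀ = -77 kJ/mol.
In a tetrahedral site the filling is e⁴ t₂⁵: CFSE(tet) = -0.4Δₜ = -0.4 × (4/9)(129) = -23 kJ/mol.
Subtracting, OSPE = -77 − (-23) = -54 kJ/mol.

-54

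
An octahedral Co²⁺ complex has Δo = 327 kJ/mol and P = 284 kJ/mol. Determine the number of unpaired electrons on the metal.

Co sits in group 9; removing 2 electrons leaves Co²⁺ with 9 − 2 = 7 d electrons.
Δo > P, so pairing is preferred: the ground state is low-spin.
That gives t₂g⁶ eg¹.
Unpaired electrons: 1.

1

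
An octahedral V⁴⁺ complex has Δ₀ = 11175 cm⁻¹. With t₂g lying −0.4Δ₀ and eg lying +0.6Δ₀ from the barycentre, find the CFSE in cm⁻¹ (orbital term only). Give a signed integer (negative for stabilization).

V⁴⁺: group 5, so d-count = 5 − 4 = 1.
For octahedral d¹ the high- and low-spin configurations coincide.
Configuration: t₂g¹ eg⁰.
The orbital stabilization is -0.4Δ₀ = -0.4 × 11175 = -4470 cm⁻¹.

-4470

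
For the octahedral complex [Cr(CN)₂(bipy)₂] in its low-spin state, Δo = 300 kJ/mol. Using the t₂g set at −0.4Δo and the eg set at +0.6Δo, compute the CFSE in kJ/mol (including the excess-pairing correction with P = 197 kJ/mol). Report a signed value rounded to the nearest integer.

Ligand charges: 2×(-1) from CN⁻ and 2×(+0) from bipy sum to -2; with overall charge +0, Cr is +2.
Cr sits in group 6; removing 2 electrons leaves Cr²⁺ with 6 − 2 = 4 d electrons.
Electron filling gives t₂g⁴ eg⁰.
Orbital CFSE = 4(-0.4) + 0(0.6) = -1.6Δo = -1.6 × 300 = -480 kJ/mol.
High-spin d⁴ would be t₂g³ eg¹ with 0 pairs; low-spin has 1, so 1 excess pair costs +1P = +197 kJ/mol.
Combining: -480 + 197 = -283 kJ/mol.

-283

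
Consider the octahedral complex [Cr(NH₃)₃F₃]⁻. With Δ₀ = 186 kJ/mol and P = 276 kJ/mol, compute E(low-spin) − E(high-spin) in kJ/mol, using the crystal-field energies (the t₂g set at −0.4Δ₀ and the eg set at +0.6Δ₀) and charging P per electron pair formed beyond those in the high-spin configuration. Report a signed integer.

90

Ligand charges: 3×(+0) from NH₃ and 3×(-1) from F⁻ sum to -3; with overall charge -1, Cr is +2.
Cr²⁺: group 6, so d-count = 6 − 2 = 4.
High-spin d⁴ fills as t₂g³ eg¹ with CFSE 3(−0.4) + 1(+0.6) = -0.6Δ₀ = -112 kJ/mol.
Low-spin t₂g⁴ eg⁰ gives -1.6Δ₀ = -298 kJ/mol, but forming 1 extra pair costs 1P = 276 kJ/mol, so E(LS) = -298 + 276 = -22 kJ/mol.
The difference is -22 − (-112) = 90 kJ/mol, so high-spin lies lower.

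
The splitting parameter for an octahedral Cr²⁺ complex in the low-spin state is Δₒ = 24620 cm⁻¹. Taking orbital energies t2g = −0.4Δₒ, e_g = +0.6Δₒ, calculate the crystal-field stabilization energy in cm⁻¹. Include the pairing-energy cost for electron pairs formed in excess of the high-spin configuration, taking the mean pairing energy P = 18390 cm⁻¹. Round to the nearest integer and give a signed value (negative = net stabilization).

-21002

Group 6 minus oxidation state +2 gives a d⁴ configuration for Cr²⁺.
The d⁴ electrons fill as t2g^4 e_g^0.
CFSE(orbital) = 4×(-0.4Δₒ) + 0×(0.6Δₒ) = -1.6Δₒ; with Δₒ = 24620 cm⁻¹ that is -39392 cm⁻¹.
Pairing penalty: 1 pair vs 0 in the high-spin reference → 1 extra × P = 18390 cm⁻¹.
Net CFSE = -39392 + 18390 = -21002 cm⁻¹.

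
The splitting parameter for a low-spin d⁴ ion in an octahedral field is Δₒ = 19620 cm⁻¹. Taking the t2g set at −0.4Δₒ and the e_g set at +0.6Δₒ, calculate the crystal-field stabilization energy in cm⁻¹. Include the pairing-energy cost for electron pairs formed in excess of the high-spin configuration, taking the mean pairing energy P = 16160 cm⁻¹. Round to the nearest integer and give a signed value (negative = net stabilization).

Electron filling gives t2g^4 e_g^0.
CFSE(orbital) = 4×(-0.4Δₒ) + 0×(0.6Δₒ) = -1.6Δₒ; with Δₒ = 19620 cm⁻¹ that is -31392 cm⁻¹.
Relative to high-spin t2g^3 e_g^1 (0 paired), the low-spin configuration has 1 additional pair, contributing +1 × 16160 = +16160 cm⁻¹.
Combining: -31392 + 16160 = -15232 cm⁻¹.

-15232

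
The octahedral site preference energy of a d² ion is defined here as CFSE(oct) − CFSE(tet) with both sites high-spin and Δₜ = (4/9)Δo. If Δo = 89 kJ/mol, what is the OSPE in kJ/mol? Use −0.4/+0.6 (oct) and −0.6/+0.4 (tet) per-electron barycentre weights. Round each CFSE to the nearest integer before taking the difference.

In an octahedral site d² (HS) is t₂g² eg⁰, giving CFSE(oct) = -0.8Δo = -71 kJ/mol.
Tetrahedral e² t₂⁰ gives -1.2Δₜ = -1.2 × (4/9) × 89 = -47 kJ/mol.
OSPE = -71 − (-47) = -24 kJ/mol.

-24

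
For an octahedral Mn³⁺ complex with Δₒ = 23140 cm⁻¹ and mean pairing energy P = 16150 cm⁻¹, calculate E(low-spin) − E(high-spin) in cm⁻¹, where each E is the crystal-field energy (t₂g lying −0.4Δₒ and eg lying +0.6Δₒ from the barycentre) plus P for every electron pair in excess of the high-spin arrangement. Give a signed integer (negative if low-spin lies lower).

-6990

Mn³⁺: group 7, so d-count = 7 − 3 = 4.
High-spin d⁴ fills as t₂g³ eg¹ with CFSE 3(−0.4) + 1(+0.6) = -0.6Δₒ = -13884 cm⁻¹.
Low-spin: t₂g⁴ eg⁰, orbital CFSE = -1.6Δₒ = -37024 cm⁻¹; plus 1 excess pair × P = +16150 cm⁻¹; total -20874 cm⁻¹.
Thus E(LS) − E(HS) = -6990 cm⁻¹.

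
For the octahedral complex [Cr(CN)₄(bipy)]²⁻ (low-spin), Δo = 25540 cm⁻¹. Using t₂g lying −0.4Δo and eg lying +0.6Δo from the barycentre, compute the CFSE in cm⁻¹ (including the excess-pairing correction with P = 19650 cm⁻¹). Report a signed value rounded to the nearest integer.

Ligand charges: 4×(-1) from CN⁻ and 1×(+0) from bipy sum to -4; with overall charge -2, Cr is +2.
Cr is in group 6, so Cr²⁺ is d⁴ (6 − 2 = 4).
The d⁴ electrons fill as t₂g⁴ eg⁰.
Orbital CFSE = 4(-0.4) + 0(0.6) = -1.6Δo = -1.6 × 25540 = -40864 cm⁻¹.
High-spin d⁴ would be t₂g³ eg¹ with 0 pairs; low-spin has 1, so 1 excess pair costs +1P = +19650 cm⁻¹.
Combining: -40864 + 19650 = -21214 cm⁻¹.

-21214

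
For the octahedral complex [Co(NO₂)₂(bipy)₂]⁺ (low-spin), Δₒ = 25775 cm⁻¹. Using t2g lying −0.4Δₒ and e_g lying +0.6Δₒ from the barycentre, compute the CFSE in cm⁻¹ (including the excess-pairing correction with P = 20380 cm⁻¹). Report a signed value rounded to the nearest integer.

Ligand charges: 2×(-1) from NO₂⁻ and 2×(+0) from bipy sum to -2; with overall charge +1, Co is +3.
Co³⁺: group 9, so d-count = 9 − 3 = 6.
Configuration: t2g^6 e_g^0.
The orbital stabilization is -2.4Δₒ = -2.4 × 25775 = -61860 cm⁻¹.
High-spin d⁶ would be t2g^4 e_g^2 with 1 pair; low-spin has 3, so 2 excess pairs cost +2P = +40760 cm⁻¹.
Combining: -61860 + 40760 = -21100 cm⁻¹.

-21100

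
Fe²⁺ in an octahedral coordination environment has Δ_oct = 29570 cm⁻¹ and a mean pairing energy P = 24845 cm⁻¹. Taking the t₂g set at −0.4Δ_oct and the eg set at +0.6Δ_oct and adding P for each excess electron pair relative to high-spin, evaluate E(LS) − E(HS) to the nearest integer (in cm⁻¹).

-9450

Fe sits in group 8; removing 2 electrons leaves Fe²⁺ with 8 − 2 = 6 d electrons.
High-spin d⁶ fills as t₂g⁴ eg² with CFSE 4(−0.4) + 2(+0.6) = -0.4Δ_oct = -11828 cm⁻¹.
Low-spin: t₂g⁶ eg⁰, orbital CFSE = -2.4Δ_oct = -70968 cm⁻¹; plus 2 excess pairs × P = +49690 cm⁻¹; total -21278 cm⁻¹.
E(LS) − E(HS) = -21278 − (-11828) = -9450 cm⁻¹.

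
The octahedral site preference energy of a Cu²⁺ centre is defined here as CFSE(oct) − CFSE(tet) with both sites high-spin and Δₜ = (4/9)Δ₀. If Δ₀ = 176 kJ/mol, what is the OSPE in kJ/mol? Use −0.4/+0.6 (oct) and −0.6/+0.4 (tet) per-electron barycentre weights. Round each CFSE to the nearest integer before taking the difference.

-75

Group 11 minus oxidation state +2 gives a d⁹ configuration for Cu²⁺.
Octahedral (high-spin): t2g^6 e_g^3, CFSE = 6(−0.4) + 3(+0.6) = -0.6Δ₀ = -0.6 × 176 = -106 kJ/mol.
In a tetrahedral site the filling is e^4 t2^5: CFSE(tet) = -0.4Δₜ = -0.4 × (4/9)(176) = -31 kJ/mol.
OSPE = -106 − (-31) = -75 kJ/mol.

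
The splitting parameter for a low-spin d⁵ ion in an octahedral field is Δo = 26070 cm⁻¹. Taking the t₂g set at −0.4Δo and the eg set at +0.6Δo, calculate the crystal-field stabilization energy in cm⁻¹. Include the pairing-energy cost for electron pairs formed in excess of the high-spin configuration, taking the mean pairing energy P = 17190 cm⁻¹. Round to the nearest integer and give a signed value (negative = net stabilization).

-17760

The d⁵ electrons fill as t₂g⁵ eg⁰.
Orbital CFSE = 5(-0.4) + 0(0.6) = -2.0Δo = -2.0 × 26070 = -52140 cm⁻¹.
High-spin d⁵ would be t₂g³ eg² with 0 pairs; low-spin has 2, so 2 excess pairs cost +2P = +34380 cm⁻¹.
Overall CFSE = -52140 + 34380 = -17760 cm⁻¹.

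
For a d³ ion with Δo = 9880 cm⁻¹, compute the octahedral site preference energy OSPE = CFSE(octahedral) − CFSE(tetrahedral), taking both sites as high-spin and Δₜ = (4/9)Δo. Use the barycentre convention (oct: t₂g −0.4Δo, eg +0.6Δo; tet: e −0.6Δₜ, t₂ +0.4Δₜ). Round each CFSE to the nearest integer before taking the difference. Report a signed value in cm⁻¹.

-8343

In an octahedral site d³ (HS) is t2g^3 e_g^0, giving CFSE(oct) = -1.2Δo = -11856 cm⁻¹.
Tetrahedral e^2 t2^1 gives -0.8Δₜ = -0.8 × (4/9) × 9880 = -3513 cm⁻¹.
OSPE = CFSE(oct) − CFSE(tet) = -11856 − (-3513) = -8343 cm⁻¹.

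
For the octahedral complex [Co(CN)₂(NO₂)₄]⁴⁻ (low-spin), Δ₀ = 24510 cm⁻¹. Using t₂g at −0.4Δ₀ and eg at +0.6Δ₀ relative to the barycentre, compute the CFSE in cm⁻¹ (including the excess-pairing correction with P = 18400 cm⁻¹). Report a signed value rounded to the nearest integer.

-25718

Ligand charges: 2×(-1) from CN⁻ and 4×(-1) from NO₂⁻ sum to -6; with overall charge -4, Co is +2.
Co²⁺: group 9, so d-count = 9 − 2 = 7.
Configuration: t₂g⁶ eg¹.
CFSE(orbital) = 6×(-0.4Δ₀) + 1×(0.6Δ₀) = -1.8Δ₀; with Δ₀ = 24510 cm⁻¹ that is -44118 cm⁻¹.
Pairing penalty: 3 pairs vs 2 in the high-spin reference → 1 extra × P = 18400 cm⁻¹.
Net CFSE = -44118 + 18400 = -25718 cm⁻¹.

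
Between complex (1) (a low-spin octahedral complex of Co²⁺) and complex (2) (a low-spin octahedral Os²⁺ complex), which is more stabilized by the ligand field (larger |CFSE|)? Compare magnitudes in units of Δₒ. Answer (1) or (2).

(1): Co²⁺: group 9, so d-count = 9 − 2 = 7; t2g^6 e_g^1, CFSE = -1.8Δₒ.
(2): Group 8 minus oxidation state +2 gives a d⁶ configuration for Os²⁺; t₂g⁶ eg⁰, CFSE = -2.4Δₒ.
So (2) has the larger |CFSE|.

(2)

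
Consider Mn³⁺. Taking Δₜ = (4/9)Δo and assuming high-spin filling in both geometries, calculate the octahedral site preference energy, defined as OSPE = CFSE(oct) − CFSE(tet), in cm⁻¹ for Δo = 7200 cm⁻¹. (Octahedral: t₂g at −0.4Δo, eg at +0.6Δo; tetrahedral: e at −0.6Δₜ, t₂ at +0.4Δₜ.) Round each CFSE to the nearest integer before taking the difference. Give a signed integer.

Group 7 minus oxidation state +3 gives a d⁴ configuration for Mn³⁺.
Octahedral (high-spin): t₂g³ eg¹, CFSE = 3(−0.4) + 1(+0.6) = -0.6Δo = -0.6 × 7200 = -4320 cm⁻¹.
Tetrahedral e² t₂² gives -0.4Δₜ = -0.4 × (4/9) × 7200 = -1280 cm⁻¹.
OSPE = CFSE(oct) − CFSE(tet) = -4320 − (-1280) = -3040 cm⁻¹.

-3040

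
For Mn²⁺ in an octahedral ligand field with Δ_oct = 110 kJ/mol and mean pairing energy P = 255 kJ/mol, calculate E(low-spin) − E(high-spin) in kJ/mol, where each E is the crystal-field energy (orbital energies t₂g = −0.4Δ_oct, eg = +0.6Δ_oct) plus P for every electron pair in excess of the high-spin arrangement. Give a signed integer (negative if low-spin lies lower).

Mn is in group 7, so Mn²⁺ is d⁵ (7 − 2 = 5).
In the high-spin limit (t₂g³ eg²) the orbital term is 0.0Δ_oct = 0 kJ/mol, with no excess pairing.
Low-spin: t₂g⁵ eg⁰, orbital CFSE = -2.0Δ_oct = -220 kJ/mol; plus 2 excess pairs × P = +510 kJ/mol; total 290 kJ/mol.
Thus E(LS) − E(HS) = 290 kJ/mol.

290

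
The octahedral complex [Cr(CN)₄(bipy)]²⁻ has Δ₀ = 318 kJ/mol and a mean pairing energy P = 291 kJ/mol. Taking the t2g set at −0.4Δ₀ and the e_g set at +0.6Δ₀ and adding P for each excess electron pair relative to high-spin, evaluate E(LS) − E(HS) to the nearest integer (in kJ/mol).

Ligand charges: 4×(-1) from CN⁻ and 1×(+0) from bipy sum to -4; with overall charge -2, Cr is +2.
Cr is in group 6, so Cr²⁺ is d⁴ (6 − 2 = 4).
High-spin d⁴ fills as t2g^3 e_g^1 with CFSE 3(−0.4) + 1(+0.6) = -0.6Δ₀ = -191 kJ/mol.
For low-spin the configuration is t2g^4 e_g^0: orbital energy -1.6 × 318 = -509 kJ/mol, and 1 additional pair relative to high-spin adds 291 kJ/mol, giving -218 kJ/mol.
The difference is -218 − (-191) = -27 kJ/mol, so low-spin lies lower.

-27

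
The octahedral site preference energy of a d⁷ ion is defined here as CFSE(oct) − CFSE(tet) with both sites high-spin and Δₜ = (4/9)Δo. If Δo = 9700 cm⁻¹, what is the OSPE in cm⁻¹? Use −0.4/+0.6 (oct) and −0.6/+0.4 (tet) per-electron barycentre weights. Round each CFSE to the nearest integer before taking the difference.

Octahedral high-spin t2g^5 e_g^2: CFSE = -0.8 × 9700 = -7760 cm⁻¹.
Tetrahedral: e^4 t2^3, CFSE = 4(−0.6) + 3(+0.4) = -1.2Δₜ = -1.2 × (4/9) × 9700 = -5173 cm⁻¹.
OSPE = CFSE(oct) − CFSE(tet) = -7760 − (-5173) = -2587 cm⁻¹.

-2587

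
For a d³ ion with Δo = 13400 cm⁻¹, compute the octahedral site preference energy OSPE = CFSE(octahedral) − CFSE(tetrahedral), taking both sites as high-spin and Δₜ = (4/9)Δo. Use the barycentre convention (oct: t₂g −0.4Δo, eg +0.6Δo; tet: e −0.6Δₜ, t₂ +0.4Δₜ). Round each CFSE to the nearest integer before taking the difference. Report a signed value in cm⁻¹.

Octahedral (high-spin): t₂g³ eg⁰, CFSE = 3(−0.4) + 0(+0.6) = -1.2Δo = -1.2 × 13400 = -16080 cm⁻¹.
Tetrahedral e² t₂¹ gives -0.8Δₜ = -0.8 × (4/9) × 13400 = -4764 cm⁻¹.
OSPE = -16080 − (-4764) = -11316 cm⁻¹.

-11316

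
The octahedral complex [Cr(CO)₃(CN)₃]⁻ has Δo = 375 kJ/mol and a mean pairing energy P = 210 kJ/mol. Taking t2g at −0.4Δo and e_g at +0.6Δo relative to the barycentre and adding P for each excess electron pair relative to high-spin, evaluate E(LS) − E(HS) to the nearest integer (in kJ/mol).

Ligand charges: 3×(+0) from CO and 3×(-1) from CN⁻ sum to -3; with overall charge -1, Cr is +2.
Cr²⁺: group 6, so d-count = 6 − 2 = 4.
High-spin d⁴ fills as t2g^3 e_g^1 with CFSE 3(−0.4) + 1(+0.6) = -0.6Δo = -225 kJ/mol.
Low-spin: t2g^4 e_g^0, orbital CFSE = -1.6Δo = -600 kJ/mol; plus 1 excess pair × P = +210 kJ/mol; total -390 kJ/mol.
E(LS) − E(HS) = -390 − (-225) = -165 kJ/mol.

-165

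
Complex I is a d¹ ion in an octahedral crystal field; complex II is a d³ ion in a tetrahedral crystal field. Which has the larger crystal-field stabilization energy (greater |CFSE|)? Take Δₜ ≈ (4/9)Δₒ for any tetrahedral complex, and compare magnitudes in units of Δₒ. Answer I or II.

I: t2g^1 e_g^0, CFSE = -0.4Δₒ.
II: With tetrahedral geometry the complex is necessarily high-spin; e^2 t2^1, CFSE = -0.8Δₜ ≈ -0.36Δₒ.
So I has the larger |CFSE|.

I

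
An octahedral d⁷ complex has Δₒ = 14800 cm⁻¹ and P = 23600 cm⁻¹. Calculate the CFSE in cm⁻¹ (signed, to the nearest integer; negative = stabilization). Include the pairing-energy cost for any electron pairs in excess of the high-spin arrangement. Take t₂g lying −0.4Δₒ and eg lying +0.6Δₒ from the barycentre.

Since Δₒ = 14800 cm⁻¹ < P = 23600 cm⁻¹, the complex adopts the high-spin configuration.
Configuration: t₂g⁵ eg².
Orbital CFSE = -0.8Δₒ = -0.8 × 14800 = -11840 cm⁻¹.
High-spin has no excess pairs, so no pairing correction applies.

-11840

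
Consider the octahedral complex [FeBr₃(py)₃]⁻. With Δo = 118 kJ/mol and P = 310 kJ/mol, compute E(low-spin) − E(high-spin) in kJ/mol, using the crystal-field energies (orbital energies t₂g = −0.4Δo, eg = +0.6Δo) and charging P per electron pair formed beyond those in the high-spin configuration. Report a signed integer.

384

Ligand charges: 3×(-1) from Br⁻ and 3×(+0) from py sum to -3; with overall charge -1, Fe is +2.
Group 8 minus oxidation state +2 gives a d⁶ configuration for Fe²⁺.
High-spin: t₂g⁴ eg², CFSE = -0.4Δo = -47 kJ/mol.
Low-spin: t₂g⁶ eg⁰, orbital CFSE = -2.4Δo = -283 kJ/mol; plus 2 excess pairs × P = +620 kJ/mol; total 337 kJ/mol.
E(LS) − E(HS) = 337 − (-47) = 384 kJ/mol.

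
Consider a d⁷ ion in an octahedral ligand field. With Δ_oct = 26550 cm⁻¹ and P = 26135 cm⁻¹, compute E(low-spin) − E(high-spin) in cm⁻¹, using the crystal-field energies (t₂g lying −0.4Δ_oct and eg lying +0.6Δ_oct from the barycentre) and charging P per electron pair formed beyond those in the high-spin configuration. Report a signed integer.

-415

In the high-spin limit (t₂g⁵ eg²) the orbital term is -0.8Δ_oct = -21240 cm⁻¹, with no excess pairing.
Low-spin: t₂g⁶ eg¹, orbital CFSE = -1.8Δ_oct = -47790 cm⁻¹; plus 1 excess pair × P = +26135 cm⁻¹; total -21655 cm⁻¹.
E(LS) − E(HS) = -21655 − (-21240) = -415 cm⁻¹.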